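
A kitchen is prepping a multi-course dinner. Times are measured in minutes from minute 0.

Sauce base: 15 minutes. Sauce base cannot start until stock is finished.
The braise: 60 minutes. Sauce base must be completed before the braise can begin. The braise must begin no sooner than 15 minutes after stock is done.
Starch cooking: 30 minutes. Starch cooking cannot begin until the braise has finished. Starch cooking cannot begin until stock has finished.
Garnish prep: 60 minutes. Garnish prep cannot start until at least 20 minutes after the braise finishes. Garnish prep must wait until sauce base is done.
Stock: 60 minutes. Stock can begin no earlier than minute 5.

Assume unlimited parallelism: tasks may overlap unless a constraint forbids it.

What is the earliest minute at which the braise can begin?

80

Stock cannot begin until its own release at minute 5. It runs from minute 5 to 5 + 60 = minute 65.
Sauce base cannot begin until stock (finishes minute 65). It runs from minute 65 to 65 + 15 = minute 80.
The braise waits on sauce base (finishes minute 80); stock (finishes minute 65, plus 15-minute gap → minute 80). The latest of these is minute 80, which is the earliest the braise can start.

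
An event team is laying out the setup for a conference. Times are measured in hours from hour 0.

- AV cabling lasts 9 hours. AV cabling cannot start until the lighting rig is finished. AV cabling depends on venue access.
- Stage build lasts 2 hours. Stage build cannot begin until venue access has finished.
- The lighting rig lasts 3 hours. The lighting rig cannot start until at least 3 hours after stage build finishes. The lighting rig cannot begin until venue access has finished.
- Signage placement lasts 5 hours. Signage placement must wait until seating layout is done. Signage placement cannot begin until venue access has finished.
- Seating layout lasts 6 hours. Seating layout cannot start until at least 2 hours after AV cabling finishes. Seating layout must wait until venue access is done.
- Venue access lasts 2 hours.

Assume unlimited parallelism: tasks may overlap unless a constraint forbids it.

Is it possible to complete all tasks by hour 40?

Venue access can start immediately at hour 0; it finishes at hour 2.
After venue access (finishes hour 2), stage build can start at hour 2 and finishes at hour 4.
For the lighting rig: stage build (finishes hour 4, plus 3-hour gap → hour 7); venue access (finishes hour 2). Taking the maximum gives a start of hour 7, and it finishes at 7 + 3 = hour 10.
AV cabling needs all of the lighting rig (finishes hour 10); venue access (finishes hour 2). That puts its earliest start at hour 10; it finishes at 10 + 9 = hour 19.
Seating layout cannot start until AV cabling (finishes hour 19, plus 2-hour gap → hour 21); venue access (finishes hour 2). The controlling bound is hour 21, so seating layout finishes at 21 + 6 = hour 27.
For signage placement: seating layout (finishes hour 27); venue access (finishes hour 2). Taking the maximum gives a start of hour 27, and it finishes at 27 + 5 = hour 32.
Every task is finished by hour 32, which is no later than the deadline of 40, so the schedule is feasible.

Yes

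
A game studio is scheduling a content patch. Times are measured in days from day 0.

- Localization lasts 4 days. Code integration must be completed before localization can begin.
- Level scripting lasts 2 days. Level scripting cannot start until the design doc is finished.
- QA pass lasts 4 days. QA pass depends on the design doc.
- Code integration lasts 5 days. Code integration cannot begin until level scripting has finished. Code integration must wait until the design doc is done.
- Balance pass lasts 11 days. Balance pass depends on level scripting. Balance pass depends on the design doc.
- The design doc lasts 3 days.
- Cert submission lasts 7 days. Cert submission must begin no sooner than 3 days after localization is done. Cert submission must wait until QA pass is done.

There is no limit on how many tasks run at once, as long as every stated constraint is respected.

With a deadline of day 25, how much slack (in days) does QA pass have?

The design doc can start immediately at day 0; it finishes at day 3.
After the design doc (finishes day 3), QA pass can start at day 3 and finishes at day 7.

Working backward from the deadline:
Cert submission has no dependents, so it just needs to finish by day 25. Starting by 25 − 7 = day 18 achieves that.
QA pass feeds into cert submission (must start by day 18); so QA pass must finish by day 18 and therefore start by day 14.
So QA pass can start as early as day 3 and as late as day 14, giving 14 − 3 = 11 days of slack.

11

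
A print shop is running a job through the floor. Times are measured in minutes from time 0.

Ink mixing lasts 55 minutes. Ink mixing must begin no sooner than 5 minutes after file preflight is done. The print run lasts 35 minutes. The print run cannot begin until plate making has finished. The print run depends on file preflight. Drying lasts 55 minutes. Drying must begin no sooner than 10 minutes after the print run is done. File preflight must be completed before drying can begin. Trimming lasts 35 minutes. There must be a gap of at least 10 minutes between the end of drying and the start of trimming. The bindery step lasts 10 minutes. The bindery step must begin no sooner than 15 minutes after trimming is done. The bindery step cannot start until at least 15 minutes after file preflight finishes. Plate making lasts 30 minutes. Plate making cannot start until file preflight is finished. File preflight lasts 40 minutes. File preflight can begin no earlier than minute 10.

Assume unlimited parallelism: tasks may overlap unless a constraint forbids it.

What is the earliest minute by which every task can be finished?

250

File preflight cannot begin until its own release at minute 10. It runs from minute 10 to 10 + 40 = minute 50.
Ink mixing waits on file preflight (finishes minute 50, plus 5-minute gap → minute 55), so it starts at minute 55 and finishes at 55 + 55 = minute 110.
After file preflight (finishes minute 50), plate making can start at minute 50 and finishes at minute 80.
The print run has to wait for plate making (finishes minute 80); file preflight (finishes minute 50). The latest of these is minute 80, so the print run runs minute 80 to 80 + 35 = minute 115.
Drying needs all of the print run (finishes minute 115, plus 10-minute gap → minute 125); file preflight (finishes minute 50). That puts its earliest start at minute 125; it finishes at 125 + 55 = minute 180.
After drying (finishes minute 180, plus 10-minute gap → minute 190), trimming can start at minute 190 and finishes at minute 225.
The bindery step cannot start until trimming (finishes minute 225, plus 15-minute gap → minute 240); file preflight (finishes minute 50, plus 15-minute gap → minute 65). The controlling bound is minute 240, so the bindery step finishes at 240 + 10 = minute 250.
All tasks are finished once the last one completes. Finish times: File preflight at 50, Plate making at 80, Ink mixing at 110, The print run at 115, Drying at 180, Trimming at 225, The bindery step at 250. The latest is minute 250.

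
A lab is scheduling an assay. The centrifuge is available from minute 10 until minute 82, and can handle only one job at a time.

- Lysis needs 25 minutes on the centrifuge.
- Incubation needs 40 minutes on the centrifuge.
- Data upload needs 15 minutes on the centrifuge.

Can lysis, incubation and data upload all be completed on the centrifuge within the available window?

No

The centrifuge window is 82 − 10 = 72 minutes.
Running back to back, the jobs need 25 + 40 + 15 = 80 minutes on the centrifuge.
Since 80 > 72, they cannot all fit.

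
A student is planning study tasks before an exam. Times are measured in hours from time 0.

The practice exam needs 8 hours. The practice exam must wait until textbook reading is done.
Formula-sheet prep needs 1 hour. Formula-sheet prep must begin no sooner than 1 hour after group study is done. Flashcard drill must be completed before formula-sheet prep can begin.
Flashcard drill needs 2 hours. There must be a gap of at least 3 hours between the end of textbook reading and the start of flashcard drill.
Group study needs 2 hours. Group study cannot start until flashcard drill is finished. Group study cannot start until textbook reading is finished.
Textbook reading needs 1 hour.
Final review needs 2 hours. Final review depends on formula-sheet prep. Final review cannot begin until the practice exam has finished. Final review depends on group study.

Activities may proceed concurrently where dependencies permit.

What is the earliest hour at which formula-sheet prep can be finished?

Textbook reading has no prerequisites, so it starts at hour 0 and finishes at hour 1.
Flashcard drill waits on textbook reading (finishes hour 1, plus 3-hour gap → hour 4), so it starts at hour 4 and finishes at 4 + 2 = hour 6.
Group study cannot start until flashcard drill (finishes hour 6); textbook reading (finishes hour 1). The controlling bound is hour 6, so group study finishes at 6 + 2 = hour 8.
Formula-sheet prep needs all of group study (finishes hour 8, plus 1-hour gap → hour 9); flashcard drill (finishes hour 6). That puts its earliest start at hour 9; it finishes at 9 + 1 = hour 10.

10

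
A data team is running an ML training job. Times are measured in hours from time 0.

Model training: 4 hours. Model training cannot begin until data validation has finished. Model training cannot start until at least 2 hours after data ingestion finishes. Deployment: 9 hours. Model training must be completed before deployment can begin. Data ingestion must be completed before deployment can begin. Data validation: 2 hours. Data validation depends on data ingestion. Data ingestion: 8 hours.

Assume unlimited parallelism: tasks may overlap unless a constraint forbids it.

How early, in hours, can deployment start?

14

Nothing blocks data ingestion, so it runs from hour 0 to hour 8.
Data validation waits on data ingestion (finishes hour 8), so it starts at hour 8 and finishes at 8 + 2 = hour 10.
Model training cannot start until data validation (finishes hour 10); data ingestion (finishes hour 8, plus 2-hour gap → hour 10). The controlling bound is hour 10, so model training finishes at 10 + 4 = hour 14.
Deployment waits on model training (finishes hour 14); data ingestion (finishes hour 8). The latest of these is hour 14, which is the earliest deployment can start.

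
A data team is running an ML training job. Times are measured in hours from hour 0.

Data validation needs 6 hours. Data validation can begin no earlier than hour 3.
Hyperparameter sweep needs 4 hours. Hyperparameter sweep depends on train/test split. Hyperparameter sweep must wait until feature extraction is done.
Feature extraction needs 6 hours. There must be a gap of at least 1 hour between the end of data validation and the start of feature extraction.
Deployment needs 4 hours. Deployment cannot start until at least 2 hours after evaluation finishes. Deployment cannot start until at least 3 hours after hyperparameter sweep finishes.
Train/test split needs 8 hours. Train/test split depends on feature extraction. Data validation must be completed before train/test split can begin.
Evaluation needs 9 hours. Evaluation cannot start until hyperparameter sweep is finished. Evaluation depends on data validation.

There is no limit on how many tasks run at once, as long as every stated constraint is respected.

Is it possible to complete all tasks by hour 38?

After its own release at hour 3, data validation can start at hour 3 and finishes at hour 9.
Feature extraction cannot begin until data validation (finishes hour 9, plus 1-hour gap → hour 10). It runs from hour 10 to 10 + 6 = hour 16.
For train/test split: feature extraction (finishes hour 16); data validation (finishes hour 9). Taking the maximum gives a start of hour 16, and it finishes at 16 + 8 = hour 24.
For hyperparameter sweep: train/test split (finishes hour 24); feature extraction (finishes hour 16). Taking the maximum gives a start of hour 24, and it finishes at 24 + 4 = hour 28.
For evaluation: hyperparameter sweep (finishes hour 28); data validation (finishes hour 9). Taking the maximum gives a start of hour 28, and it finishes at 28 + 9 = hour 37.
Deployment needs all of evaluation (finishes hour 37, plus 2-hour gap → hour 39); hyperparameter sweep (finishes hour 28, plus 3-hour gap → hour 31). That puts its earliest start at hour 39; it finishes at 39 + 4 = hour 43.
The earliest everything can be done is hour 43, which is after the deadline of 38, so it is not possible.

No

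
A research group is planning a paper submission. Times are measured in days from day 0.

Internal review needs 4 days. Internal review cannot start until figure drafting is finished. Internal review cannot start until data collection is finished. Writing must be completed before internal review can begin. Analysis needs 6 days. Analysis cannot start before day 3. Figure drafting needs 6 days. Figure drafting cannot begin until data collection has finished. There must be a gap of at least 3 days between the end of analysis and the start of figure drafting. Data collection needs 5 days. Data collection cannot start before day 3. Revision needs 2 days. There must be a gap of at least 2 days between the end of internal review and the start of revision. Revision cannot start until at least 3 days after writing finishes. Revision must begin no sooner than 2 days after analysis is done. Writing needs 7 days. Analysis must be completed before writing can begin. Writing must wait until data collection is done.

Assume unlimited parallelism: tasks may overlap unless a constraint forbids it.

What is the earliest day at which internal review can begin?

Analysis waits on its own release at day 3, so it starts at day 3 and finishes at 3 + 6 = day 9.
After its own release at day 3, data collection can start at day 3 and finishes at day 8.
Writing cannot start until analysis (finishes day 9); data collection (finishes day 8). The controlling bound is day 9, so writing finishes at 9 + 7 = day 16.
For figure drafting: data collection (finishes day 8); analysis (finishes day 9, plus 3-day gap → day 12). Taking the maximum gives a start of day 12, and it finishes at 12 + 6 = day 18.
Internal review waits on figure drafting (finishes day 18); data collection (finishes day 8); writing (finishes day 16). The latest of these is day 18, which is the earliest internal review can start.

18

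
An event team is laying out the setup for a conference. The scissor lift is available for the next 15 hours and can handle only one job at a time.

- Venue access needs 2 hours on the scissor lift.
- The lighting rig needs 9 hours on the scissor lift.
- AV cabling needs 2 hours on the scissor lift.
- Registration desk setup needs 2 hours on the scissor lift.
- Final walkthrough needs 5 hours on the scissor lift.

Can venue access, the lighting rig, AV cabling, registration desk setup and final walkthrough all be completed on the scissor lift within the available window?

No

Running back to back, the jobs need 2 + 9 + 2 + 2 + 5 = 20 hours on the scissor lift.
Since 20 > 15, they cannot all fit.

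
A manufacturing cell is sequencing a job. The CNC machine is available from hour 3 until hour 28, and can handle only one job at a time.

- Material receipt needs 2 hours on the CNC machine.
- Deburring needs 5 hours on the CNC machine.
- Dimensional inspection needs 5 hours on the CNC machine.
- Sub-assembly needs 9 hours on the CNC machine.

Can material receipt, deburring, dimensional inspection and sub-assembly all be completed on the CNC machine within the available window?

Yes

The CNC machine window is 28 − 3 = 25 hours.
Running back to back, the jobs need 2 + 5 + 5 + 9 = 21 hours on the CNC machine.
Since 21 ≤ 25, they fit within the window.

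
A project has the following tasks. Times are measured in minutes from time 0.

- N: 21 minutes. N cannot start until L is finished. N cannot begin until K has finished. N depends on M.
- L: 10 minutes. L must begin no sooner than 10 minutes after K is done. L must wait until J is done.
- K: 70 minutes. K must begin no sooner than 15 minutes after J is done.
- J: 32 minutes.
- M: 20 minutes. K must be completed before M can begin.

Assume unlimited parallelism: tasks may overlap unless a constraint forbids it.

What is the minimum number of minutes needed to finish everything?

158

J has no prerequisites, so it starts at minute 0 and finishes at minute 32.
After J (finishes minute 32, plus 15-minute gap → minute 47), K can start at minute 47 and finishes at minute 117.
M cannot begin until K (finishes minute 117). It runs from minute 117 to 117 + 20 = minute 137.
L has to wait for K (finishes minute 117, plus 10-minute gap → minute 127); J (finishes minute 32). The latest of these is minute 127, so L runs minute 127 to 127 + 10 = minute 137.
N needs all of L (finishes minute 137); K (finishes minute 117); M (finishes minute 137). That puts its earliest start at minute 137; it finishes at 137 + 21 = minute 158.
All tasks are finished once the last one completes. Finish times: J at 32, K at 117, L at 137, M at 137, N at 158. The latest is minute 158.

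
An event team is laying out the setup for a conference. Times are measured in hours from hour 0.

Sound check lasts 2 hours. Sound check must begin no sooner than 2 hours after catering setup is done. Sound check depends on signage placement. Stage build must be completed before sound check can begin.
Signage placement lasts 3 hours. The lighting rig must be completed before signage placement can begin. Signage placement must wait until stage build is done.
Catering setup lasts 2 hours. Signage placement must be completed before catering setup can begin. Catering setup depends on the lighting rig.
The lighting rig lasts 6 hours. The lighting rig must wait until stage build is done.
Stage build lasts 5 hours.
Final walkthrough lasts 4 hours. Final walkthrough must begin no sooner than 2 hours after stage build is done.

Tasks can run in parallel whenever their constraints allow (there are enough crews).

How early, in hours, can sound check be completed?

Stage build can start immediately at hour 0; it finishes at hour 5.
After stage build (finishes hour 5), the lighting rig can start at hour 5 and finishes at hour 11.
Signage placement has to wait for the lighting rig (finishes hour 11); stage build (finishes hour 5). The latest of these is hour 11, so signage placement runs hour 11 to 11 + 3 = hour 14.
Catering setup has to wait for signage placement (finishes hour 14); the lighting rig (finishes hour 11). The latest of these is hour 14, so catering setup runs hour 14 to 14 + 2 = hour 16.
Sound check cannot start until catering setup (finishes hour 16, plus 2-hour gap → hour 18); signage placement (finishes hour 14); stage build (finishes hour 5). The controlling bound is hour 18, so sound check finishes at 18 + 2 = hour 20.

20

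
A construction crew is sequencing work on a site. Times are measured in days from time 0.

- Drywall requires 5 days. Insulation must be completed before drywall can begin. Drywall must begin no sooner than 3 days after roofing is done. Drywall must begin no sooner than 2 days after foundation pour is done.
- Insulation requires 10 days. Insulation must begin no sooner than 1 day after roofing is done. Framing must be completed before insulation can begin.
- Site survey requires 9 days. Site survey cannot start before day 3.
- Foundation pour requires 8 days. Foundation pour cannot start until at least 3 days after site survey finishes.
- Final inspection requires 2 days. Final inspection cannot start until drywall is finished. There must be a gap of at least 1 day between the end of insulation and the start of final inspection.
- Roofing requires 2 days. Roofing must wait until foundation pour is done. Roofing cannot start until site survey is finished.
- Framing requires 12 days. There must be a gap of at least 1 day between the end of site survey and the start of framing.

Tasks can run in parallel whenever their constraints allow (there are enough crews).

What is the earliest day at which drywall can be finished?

Site survey waits on its own release at day 3, so it starts at day 3 and finishes at 3 + 9 = day 12.
Framing waits on site survey (finishes day 12, plus 1-day gap → day 13), so it starts at day 13 and finishes at 13 + 12 = day 25.
After site survey (finishes day 12, plus 3-day gap → day 15), foundation pour can start at day 15 and finishes at day 23.
Roofing has to wait for foundation pour (finishes day 23); site survey (finishes day 12). The latest of these is day 23, so roofing runs day 23 to 23 + 2 = day 25.
Insulation has to wait for roofing (finishes day 25, plus 1-day gap → day 26); framing (finishes day 25). The latest of these is day 26, so insulation runs day 26 to 26 + 10 = day 36.
For drywall: insulation (finishes day 36); roofing (finishes day 25, plus 3-day gap → day 28); foundation pour (finishes day 23, plus 2-day gap → day 25). Taking the maximum gives a start of day 36, and it finishes at 36 + 5 = day 41.

41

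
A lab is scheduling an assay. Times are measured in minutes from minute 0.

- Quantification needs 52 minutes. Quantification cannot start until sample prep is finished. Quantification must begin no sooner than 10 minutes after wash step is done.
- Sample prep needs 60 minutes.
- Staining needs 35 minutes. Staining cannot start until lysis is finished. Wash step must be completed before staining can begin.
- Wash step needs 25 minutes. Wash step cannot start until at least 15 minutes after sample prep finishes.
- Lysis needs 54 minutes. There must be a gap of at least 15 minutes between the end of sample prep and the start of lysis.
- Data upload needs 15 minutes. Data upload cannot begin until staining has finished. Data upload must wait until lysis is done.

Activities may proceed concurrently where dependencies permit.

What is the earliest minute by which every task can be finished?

Sample prep can start immediately at minute 0; it finishes at minute 60.
Wash step cannot begin until sample prep (finishes minute 60, plus 15-minute gap → minute 75). It runs from minute 75 to 75 + 25 = minute 100.
Quantification cannot start until sample prep (finishes minute 60); wash step (finishes minute 100, plus 10-minute gap → minute 110). The controlling bound is minute 110, so quantification finishes at 110 + 52 = minute 162.
After sample prep (finishes minute 60, plus 15-minute gap → minute 75), lysis can start at minute 75 and finishes at minute 129.
Staining needs all of lysis (finishes minute 129); wash step (finishes minute 100). That puts its earliest start at minute 129; it finishes at 129 + 35 = minute 164.
Data upload needs all of staining (finishes minute 164); lysis (finishes minute 129). That puts its earliest start at minute 164; it finishes at 164 + 15 = minute 179.
All tasks are finished once the last one completes. Finish times: Sample prep at 60, Lysis at 129, Wash step at 100, Staining at 164, Quantification at 162, Data upload at 179. The latest is minute 179.

179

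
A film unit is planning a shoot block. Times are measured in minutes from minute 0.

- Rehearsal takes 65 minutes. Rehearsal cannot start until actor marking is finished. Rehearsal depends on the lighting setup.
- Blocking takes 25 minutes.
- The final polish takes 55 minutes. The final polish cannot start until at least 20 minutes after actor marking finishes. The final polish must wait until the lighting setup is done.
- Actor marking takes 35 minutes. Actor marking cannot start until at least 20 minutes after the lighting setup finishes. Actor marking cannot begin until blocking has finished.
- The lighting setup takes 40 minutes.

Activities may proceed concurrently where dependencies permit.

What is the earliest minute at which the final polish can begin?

115

Nothing blocks blocking, so it runs from minute 0 to minute 25.
Nothing blocks the lighting setup, so it runs from minute 0 to minute 40.
Actor marking has to wait for the lighting setup (finishes minute 40, plus 20-minute gap → minute 60); blocking (finishes minute 25). The latest of these is minute 60, so actor marking runs minute 60 to 60 + 35 = minute 95.
The final polish waits on actor marking (finishes minute 95, plus 20-minute gap → minute 115); the lighting setup (finishes minute 40). The latest of these is minute 115, which is the earliest the final polish can start.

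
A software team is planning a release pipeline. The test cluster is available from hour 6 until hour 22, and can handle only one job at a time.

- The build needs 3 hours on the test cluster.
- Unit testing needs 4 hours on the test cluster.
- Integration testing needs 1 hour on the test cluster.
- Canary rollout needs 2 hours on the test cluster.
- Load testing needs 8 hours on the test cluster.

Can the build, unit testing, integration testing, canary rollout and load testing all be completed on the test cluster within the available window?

The test cluster window is 22 − 6 = 16 hours.
Running back to back, the jobs need 3 + 4 + 1 + 2 + 8 = 18 hours on the test cluster.
Since 18 > 16, they cannot all fit.

No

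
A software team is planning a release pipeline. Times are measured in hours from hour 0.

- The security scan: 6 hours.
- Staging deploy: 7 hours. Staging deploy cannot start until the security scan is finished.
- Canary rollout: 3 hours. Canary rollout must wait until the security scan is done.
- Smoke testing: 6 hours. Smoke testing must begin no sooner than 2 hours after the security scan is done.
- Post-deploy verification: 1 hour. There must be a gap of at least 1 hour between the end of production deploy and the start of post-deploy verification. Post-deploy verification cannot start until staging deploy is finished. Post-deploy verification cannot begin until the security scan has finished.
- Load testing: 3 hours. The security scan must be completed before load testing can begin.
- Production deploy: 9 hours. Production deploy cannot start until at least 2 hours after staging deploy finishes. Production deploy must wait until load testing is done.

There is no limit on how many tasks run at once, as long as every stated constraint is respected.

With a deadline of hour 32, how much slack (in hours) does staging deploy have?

6

The security scan can start immediately at hour 0; it finishes at hour 6.
Staging deploy waits on the security scan (finishes hour 6), so it starts at hour 6 and finishes at 6 + 7 = hour 13.

Working backward from the deadline:
Post-deploy verification has no dependents, so it just needs to finish by hour 32. Starting by 32 − 1 = hour 31 achieves that.
Production deploy has to be done before post-deploy verification (must start by hour 31, minus 1-hour gap → hour 30). That means finishing by hour 30, i.e. starting by 30 − 9 = hour 21.
For staging deploy: production deploy (must start by hour 21, minus 2-hour gap → hour 19); post-deploy verification (must start by hour 31). The most restrictive is hour 19; with a 7-hour duration, staging deploy must start by hour 12.
So staging deploy can start as early as hour 6 and as late as hour 12, giving 12 − 6 = 6 hours of slack.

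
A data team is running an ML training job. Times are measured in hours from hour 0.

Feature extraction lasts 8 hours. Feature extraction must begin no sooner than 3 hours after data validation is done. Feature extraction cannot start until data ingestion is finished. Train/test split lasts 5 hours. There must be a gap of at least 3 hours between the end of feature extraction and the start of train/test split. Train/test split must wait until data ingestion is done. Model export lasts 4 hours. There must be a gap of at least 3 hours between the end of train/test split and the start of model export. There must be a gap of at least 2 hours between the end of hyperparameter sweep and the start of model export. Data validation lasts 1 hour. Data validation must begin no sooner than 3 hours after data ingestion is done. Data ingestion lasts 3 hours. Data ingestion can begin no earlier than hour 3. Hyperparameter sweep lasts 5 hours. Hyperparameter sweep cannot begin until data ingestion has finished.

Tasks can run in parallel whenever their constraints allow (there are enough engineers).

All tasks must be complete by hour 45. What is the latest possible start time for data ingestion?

To finish by hour 45, model export (duration 4) must start no later than hour 41.
Train/test split feeds into model export (must start by hour 41, minus 3-hour gap → hour 38); so train/test split must finish by hour 38 and therefore start by hour 33.
Since train/test split (must start by hour 33, minus 3-hour gap → hour 30) depends on it, feature extraction must finish by hour 30. Backing off its 8-hour duration gives a latest start of hour 22.
Data validation has to be done before feature extraction (must start by hour 22, minus 3-hour gap → hour 19). That means finishing by hour 19, i.e. starting by 19 − 1 = hour 18.
Hyperparameter sweep has to be done before model export (must start by hour 41, minus 2-hour gap → hour 39). That means finishing by hour 39, i.e. starting by 39 − 5 = hour 34.
Data ingestion has several dependents: data validation (must start by hour 18, minus 3-hour gap → hour 15); feature extraction (must start by hour 22); train/test split (must start by hour 33); hyperparameter sweep (must start by hour 34). The earliest of those limits is hour 15, so data ingestion must start by 15 − 3 = hour 12.

12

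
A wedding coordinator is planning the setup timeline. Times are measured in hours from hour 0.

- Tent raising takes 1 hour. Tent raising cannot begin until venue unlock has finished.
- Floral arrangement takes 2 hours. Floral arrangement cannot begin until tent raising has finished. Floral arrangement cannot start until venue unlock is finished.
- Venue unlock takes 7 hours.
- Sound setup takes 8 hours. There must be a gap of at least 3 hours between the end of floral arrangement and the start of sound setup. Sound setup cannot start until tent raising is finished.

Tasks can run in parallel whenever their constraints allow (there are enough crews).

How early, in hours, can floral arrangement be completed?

10

Venue unlock can start immediately at hour 0; it finishes at hour 7.
After venue unlock (finishes hour 7), tent raising can start at hour 7 and finishes at hour 8.
For floral arrangement: tent raising (finishes hour 8); venue unlock (finishes hour 7). Taking the maximum gives a start of hour 8, and it finishes at 8 + 2 = hour 10.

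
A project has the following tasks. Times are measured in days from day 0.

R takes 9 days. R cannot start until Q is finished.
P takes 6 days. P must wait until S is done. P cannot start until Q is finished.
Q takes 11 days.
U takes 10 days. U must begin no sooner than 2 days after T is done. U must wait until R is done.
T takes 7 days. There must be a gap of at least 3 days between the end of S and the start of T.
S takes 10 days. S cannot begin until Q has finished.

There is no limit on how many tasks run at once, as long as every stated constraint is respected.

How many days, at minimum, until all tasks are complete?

Q has no prerequisites, so it starts at day 0 and finishes at day 11.
After Q (finishes day 11), S can start at day 11 and finishes at day 21.
T waits on S (finishes day 21, plus 3-day gap → day 24), so it starts at day 24 and finishes at 24 + 7 = day 31.
P has to wait for S (finishes day 21); Q (finishes day 11). The latest of these is day 21, so P runs day 21 to 21 + 6 = day 27.
After Q (finishes day 11), R can start at day 11 and finishes at day 20.
U has to wait for T (finishes day 31, plus 2-day gap → day 33); R (finishes day 20). The latest of these is day 33, so U runs day 33 to 33 + 10 = day 43.
All tasks are finished once the last one completes. Finish times: P at 27, Q at 11, R at 20, S at 21, T at 31, U at 43. The latest is day 43.

43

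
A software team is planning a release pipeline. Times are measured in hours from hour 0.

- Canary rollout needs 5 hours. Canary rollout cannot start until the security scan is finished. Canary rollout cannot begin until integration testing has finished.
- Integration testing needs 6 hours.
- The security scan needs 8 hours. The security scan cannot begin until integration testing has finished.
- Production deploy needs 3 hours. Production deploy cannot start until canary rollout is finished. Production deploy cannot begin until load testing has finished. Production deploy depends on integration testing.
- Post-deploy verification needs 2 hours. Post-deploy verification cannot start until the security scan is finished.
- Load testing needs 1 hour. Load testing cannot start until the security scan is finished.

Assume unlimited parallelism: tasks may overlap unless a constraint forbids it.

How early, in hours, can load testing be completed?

15

Nothing blocks integration testing, so it runs from hour 0 to hour 6.
After integration testing (finishes hour 6), the security scan can start at hour 6 and finishes at hour 14.
After the security scan (finishes hour 14), load testing can start at hour 14 and finishes at hour 15.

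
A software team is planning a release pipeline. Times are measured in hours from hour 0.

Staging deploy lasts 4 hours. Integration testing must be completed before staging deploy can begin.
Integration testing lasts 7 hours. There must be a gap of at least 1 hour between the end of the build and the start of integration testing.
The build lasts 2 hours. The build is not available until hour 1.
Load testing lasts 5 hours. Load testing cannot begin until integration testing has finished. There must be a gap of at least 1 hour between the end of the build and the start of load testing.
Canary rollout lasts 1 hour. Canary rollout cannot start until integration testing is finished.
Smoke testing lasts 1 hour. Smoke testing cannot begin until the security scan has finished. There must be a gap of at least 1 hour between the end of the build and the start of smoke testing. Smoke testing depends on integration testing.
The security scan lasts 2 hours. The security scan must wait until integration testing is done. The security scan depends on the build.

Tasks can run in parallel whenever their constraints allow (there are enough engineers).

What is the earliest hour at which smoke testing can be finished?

The build waits on its own release at hour 1, so it starts at hour 1 and finishes at 1 + 2 = hour 3.
Integration testing cannot begin until the build (finishes hour 3, plus 1-hour gap → hour 4). It runs from hour 4 to 4 + 7 = hour 11.
The security scan needs all of integration testing (finishes hour 11); the build (finishes hour 3). That puts its earliest start at hour 11; it finishes at 11 + 2 = hour 13.
Smoke testing needs all of the security scan (finishes hour 13); the build (finishes hour 3, plus 1-hour gap → hour 4); integration testing (finishes hour 11). That puts its earliest start at hour 13; it finishes at 13 + 1 = hour 14.

14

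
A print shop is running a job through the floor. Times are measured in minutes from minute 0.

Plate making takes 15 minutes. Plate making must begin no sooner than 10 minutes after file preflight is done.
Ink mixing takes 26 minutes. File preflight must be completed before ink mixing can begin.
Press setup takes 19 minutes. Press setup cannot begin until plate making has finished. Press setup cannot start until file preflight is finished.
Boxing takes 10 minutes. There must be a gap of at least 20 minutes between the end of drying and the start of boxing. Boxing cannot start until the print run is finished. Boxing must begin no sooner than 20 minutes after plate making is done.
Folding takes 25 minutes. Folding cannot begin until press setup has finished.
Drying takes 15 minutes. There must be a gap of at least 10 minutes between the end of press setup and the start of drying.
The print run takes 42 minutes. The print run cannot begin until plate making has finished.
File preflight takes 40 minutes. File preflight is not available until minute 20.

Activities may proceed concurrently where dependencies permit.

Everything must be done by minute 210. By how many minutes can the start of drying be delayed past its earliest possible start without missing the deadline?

After its own release at minute 20, file preflight can start at minute 20 and finishes at minute 60.
After file preflight (finishes minute 60, plus 10-minute gap → minute 70), plate making can start at minute 70 and finishes at minute 85.
Press setup cannot start until plate making (finishes minute 85); file preflight (finishes minute 60). The controlling bound is minute 85, so press setup finishes at 85 + 19 = minute 104.
Drying cannot begin until press setup (finishes minute 104, plus 10-minute gap → minute 114). It runs from minute 114 to 114 + 15 = minute 129.

Working backward from the deadline:
To finish by minute 210, boxing (duration 10) must start no later than minute 200.
Drying feeds into boxing (must start by minute 200, minus 20-minute gap → minute 180); so drying must finish by minute 180 and therefore start by minute 165.
So drying can start as early as minute 114 and as late as minute 165, giving 165 − 114 = 51 minutes of slack.

51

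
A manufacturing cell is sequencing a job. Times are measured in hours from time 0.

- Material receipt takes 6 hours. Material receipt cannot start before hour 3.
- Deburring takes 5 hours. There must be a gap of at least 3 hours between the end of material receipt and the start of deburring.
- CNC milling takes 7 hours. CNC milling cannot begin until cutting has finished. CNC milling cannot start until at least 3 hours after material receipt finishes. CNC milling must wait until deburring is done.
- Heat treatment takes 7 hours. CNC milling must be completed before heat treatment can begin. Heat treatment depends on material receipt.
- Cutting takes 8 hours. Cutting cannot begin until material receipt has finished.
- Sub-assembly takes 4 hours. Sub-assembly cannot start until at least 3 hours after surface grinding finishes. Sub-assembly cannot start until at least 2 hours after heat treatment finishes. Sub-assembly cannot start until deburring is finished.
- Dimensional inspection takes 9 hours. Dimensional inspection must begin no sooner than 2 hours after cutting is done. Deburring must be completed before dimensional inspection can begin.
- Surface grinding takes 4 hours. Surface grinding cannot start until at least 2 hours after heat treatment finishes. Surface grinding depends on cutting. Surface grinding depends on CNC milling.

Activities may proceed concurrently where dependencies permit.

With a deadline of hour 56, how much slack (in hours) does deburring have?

12

Material receipt cannot begin until its own release at hour 3. It runs from hour 3 to 3 + 6 = hour 9.
After material receipt (finishes hour 9, plus 3-hour gap → hour 12), deburring can start at hour 12 and finishes at hour 17.

Working backward from the deadline:
Nothing follows sub-assembly; the deadline of hour 56 is its only limit. It must start by 56 − 4 = hour 52.
Surface grinding has to be done before sub-assembly (must start by hour 52, minus 3-hour gap → hour 49). That means finishing by hour 49, i.e. starting by 49 − 4 = hour 45.
Heat treatment must finish in time for surface grinding (must start by hour 45, minus 2-hour gap → hour 43); sub-assembly (must start by hour 52, minus 2-hour gap → hour 50). The tightest is hour 43, so heat treatment must start by 43 − 7 = hour 36.
CNC milling must finish in time for heat treatment (must start by hour 36); surface grinding (must start by hour 45). The tightest is hour 36, so CNC milling must start by 36 − 7 = hour 29.
Nothing follows dimensional inspection; the deadline of hour 56 is its only limit. It must start by 56 − 9 = hour 47.
Deburring feeds CNC milling (must start by hour 29); dimensional inspection (must start by hour 47); sub-assembly (must start by hour 52). Taking the minimum, deburring must finish by hour 29 and start by 29 − 5 = hour 24.
So deburring can start as early as hour 12 and as late as hour 24, giving 24 − 12 = 12 hours of slack.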